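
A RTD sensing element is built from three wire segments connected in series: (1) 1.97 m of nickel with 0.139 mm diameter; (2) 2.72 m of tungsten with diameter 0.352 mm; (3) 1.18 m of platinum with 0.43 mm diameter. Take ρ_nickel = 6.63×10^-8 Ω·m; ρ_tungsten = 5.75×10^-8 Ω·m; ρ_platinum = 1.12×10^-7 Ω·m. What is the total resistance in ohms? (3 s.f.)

Seg 1: A = π(d/2)² = π(6.9500e-05 m)² = 1.517e-08 m²
R_1 = (6.63×10^-8)(1.97)/(1.517e-08) = 8.607 Ω
Seg 2: A = π(d/2)² = π(1.7600e-04 m)² = 9.731e-08 m²
R_2 = (5.75×10^-8)(2.72)/(9.731e-08) = 1.607 Ω
Seg 3: A = π(d/2)² = π(2.1500e-04 m)² = 1.452e-07 m²
R_3 = (1.12×10^-7)(1.18)/(1.452e-07) = 0.9101 Ω
R_total = R_1 + R_2 + R_3 = 11.1 Ω

11.1 Ω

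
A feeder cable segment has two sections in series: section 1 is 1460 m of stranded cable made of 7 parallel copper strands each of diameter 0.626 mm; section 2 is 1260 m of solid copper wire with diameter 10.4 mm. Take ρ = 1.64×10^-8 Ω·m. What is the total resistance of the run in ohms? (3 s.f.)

Section 1: A_strand = π(3.1300e-04)² = 3.078e-07 m²; R₁ = ρL/(N·A_s) = (1.64×10^-8)(1460)/(7×3.078e-07) = 11.11 Ω
Section 2: A = π(d/2)² = π(5.2000e-03 m)² = 8.495e-05 m²
R₂ = (1.64×10^-8)(1260)/(8.495e-05) = 0.2433 Ω
R = R₁ + R₂ = 11.4 Ω

11.4 Ω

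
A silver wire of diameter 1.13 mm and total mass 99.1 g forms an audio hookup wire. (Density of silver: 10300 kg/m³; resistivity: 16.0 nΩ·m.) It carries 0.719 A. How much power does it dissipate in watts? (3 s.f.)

ρ = 16.0 nΩ·m = 1.60×10^-8 Ω·m
A = π(d/2)² = π(5.6500e-04 m)² = 1.0029e-06 m²
L = m/(density·A) = 0.0991/(10300×1.0029e-06) = 9.594 m
R = ρL/A = (1.60×10^-8)(9.594)/(1.0029e-06) = 0.1531 Ω
P = I²R = (0.719)² × 0.1531 = 0.0791 W

0.0791 W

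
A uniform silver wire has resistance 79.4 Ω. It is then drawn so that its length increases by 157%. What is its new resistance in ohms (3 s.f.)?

k = 1 + 157/100 = 2.57; volume constant ⇒ A' = A/k, so R' = k²R.
R' = 6.605 × 79.4 = 524 Ω

524 Ω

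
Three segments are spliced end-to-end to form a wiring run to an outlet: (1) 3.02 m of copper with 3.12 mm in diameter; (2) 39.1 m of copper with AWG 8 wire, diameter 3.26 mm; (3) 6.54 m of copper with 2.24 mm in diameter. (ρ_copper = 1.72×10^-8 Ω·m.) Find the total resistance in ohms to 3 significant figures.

Seg 1: A = π(d/2)² = π(1.5600e-03 m)² = 7.645e-06 m²
R_1 = (1.72×10^-8)(3.02)/(7.645e-06) = 0.006794 Ω
Seg 2: A = π(3.26/2 mm)² = π(1.6300e-03 m)² = 8.347e-06 m²
R_2 = (1.72×10^-8)(39.1)/(8.347e-06) = 0.08057 Ω
Seg 3: A = π(d/2)² = π(1.1200e-03 m)² = 3.941e-06 m²
R_3 = (1.72×10^-8)(6.54)/(3.941e-06) = 0.02854 Ω
R_total = R_1 + R_2 + R_3 = 0.116 Ω

0.116 Ω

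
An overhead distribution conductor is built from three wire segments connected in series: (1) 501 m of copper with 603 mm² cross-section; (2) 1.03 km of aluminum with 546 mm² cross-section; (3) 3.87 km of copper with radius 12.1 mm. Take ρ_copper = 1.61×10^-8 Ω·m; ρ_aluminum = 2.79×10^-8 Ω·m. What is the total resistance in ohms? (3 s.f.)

Seg 1: A = 603 mm² = 6.030e-04 m²
R_1 = (1.61×10^-8)(501)/(6.030e-04) = 0.01338 Ω
Seg 2: A = 546 mm² = 5.460e-04 m²
R_2 = (2.79×10^-8)(1030)/(5.460e-04) = 0.05263 Ω
Seg 3: A = πr² = π(1.2100e-02 m)² = 4.600e-04 m²
R_3 = (1.61×10^-8)(3870)/(4.600e-04) = 0.1355 Ω
R_total = R_1 + R_2 + R_3 = 0.201 Ω

0.201 Ω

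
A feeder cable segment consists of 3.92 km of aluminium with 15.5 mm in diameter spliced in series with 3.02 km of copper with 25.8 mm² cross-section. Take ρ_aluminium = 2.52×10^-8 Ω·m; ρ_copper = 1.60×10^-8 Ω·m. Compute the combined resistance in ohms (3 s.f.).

2.40 Ω

Segment 1: A = π(d/2)² = π(7.7500e-03 m)² = 1.887e-04 m²
R₁ = ρL/A = (2.52×10^-8)(3920)/(1.887e-04) = 0.5235 Ω
Segment 2: A = 25.8 mm² = 2.580e-05 m²
R₂ = (1.60×10^-8)(3020)/(2.580e-05) = 1.873 Ω
R = R₁ + R₂ = 2.40 Ω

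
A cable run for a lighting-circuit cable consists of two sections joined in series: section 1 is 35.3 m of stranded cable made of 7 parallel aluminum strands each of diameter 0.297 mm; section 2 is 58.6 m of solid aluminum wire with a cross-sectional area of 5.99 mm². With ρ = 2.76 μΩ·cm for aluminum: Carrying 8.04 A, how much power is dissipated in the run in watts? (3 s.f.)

ρ = 2.76 μΩ·cm = 2.76×10^-8 Ω·m
Section 1: A_strand = π(1.4850e-04)² = 6.928e-08 m²; R₁ = ρL/(N·A_s) = (2.76×10^-8)(35.3)/(7×6.928e-08) = 2.009 Ω
Section 2: A = 5.99 mm² = 5.990e-06 m²
R₂ = (2.76×10^-8)(58.6)/(5.990e-06) = 0.27 Ω
R = R₁ + R₂ = 2.279 Ω
P = I²R = (8.04)² × 2.279 = 147 W

147 W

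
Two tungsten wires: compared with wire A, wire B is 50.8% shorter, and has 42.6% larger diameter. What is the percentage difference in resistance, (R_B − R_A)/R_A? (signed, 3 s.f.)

-75.8%

R ∝ L/d², so R_B/R_A = (1 − 50.8/100) × (1 + 42.6/100)⁻²
= 0.492 × 0.4918 = 0.2419
(R_B − R_A)/R_A = 0.2419 − 1 = -75.8%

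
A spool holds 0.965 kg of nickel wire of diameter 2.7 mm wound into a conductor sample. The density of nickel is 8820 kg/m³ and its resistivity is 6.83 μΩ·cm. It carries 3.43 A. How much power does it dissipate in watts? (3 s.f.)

ρ = 6.83 μΩ·cm = 6.83×10^-8 Ω·m
A = π(d/2)² = π(1.3500e-03 m)² = 5.7256e-06 m²
L = m/(density·A) = 0.965/(8820×5.7256e-06) = 19.11 m
R = ρL/A = (6.83×10^-8)(19.11)/(5.7256e-06) = 0.228 Ω
P = I²R = (3.43)² × 0.228 = 2.68 W

2.68 W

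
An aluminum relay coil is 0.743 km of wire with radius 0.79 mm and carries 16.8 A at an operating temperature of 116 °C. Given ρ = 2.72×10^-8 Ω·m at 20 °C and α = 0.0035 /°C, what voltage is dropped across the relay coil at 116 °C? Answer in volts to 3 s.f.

A = πr² = π(7.9000e-04 m)² = 1.961e-06 m²
R₍20₎ = ρL/A = (2.72×10^-8)(743)/(1.961e-06) = 10.31 Ω
R₍116₎ = R₍20₎(1 + αΔT) = 10.31 × (1 + 0.0035×96) = 13.77 Ω
V = IR = 16.8 × 13.77 = 231 V

231 V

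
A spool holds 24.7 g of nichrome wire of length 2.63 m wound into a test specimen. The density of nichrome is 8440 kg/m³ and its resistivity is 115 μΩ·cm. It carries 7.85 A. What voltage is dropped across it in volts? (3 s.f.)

ρ = 115 μΩ·cm = 1.15×10^-6 Ω·m
A = m/(density·L) = 0.0247/(8440×2.63) = 1.1128e-06 m²
R = ρL/A = (1.15×10^-6)(2.63)/(1.1128e-06) = 2.718 Ω
V = IR = 7.85 × 2.718 = 21.3 V

21.3 V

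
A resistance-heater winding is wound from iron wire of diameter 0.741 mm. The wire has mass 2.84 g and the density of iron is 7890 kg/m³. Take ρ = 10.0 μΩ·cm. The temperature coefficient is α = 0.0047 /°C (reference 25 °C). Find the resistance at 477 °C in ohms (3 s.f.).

ρ = 10.0 μΩ·cm = 1.00×10^-7 Ω·m
A = π(d/2)² = π(3.7050e-04 m)² = 4.3125e-07 m²
L = m/(density·A) = 0.00284/(7890×4.3125e-07) = 0.8347 m
R = ρL/A = (1.00×10^-7)(0.8347)/(4.3125e-07) = 0.1935 Ω
R(477 °C) = 0.1935 × (1 + 0.0047×452) = 0.605 Ω

0.605 Ω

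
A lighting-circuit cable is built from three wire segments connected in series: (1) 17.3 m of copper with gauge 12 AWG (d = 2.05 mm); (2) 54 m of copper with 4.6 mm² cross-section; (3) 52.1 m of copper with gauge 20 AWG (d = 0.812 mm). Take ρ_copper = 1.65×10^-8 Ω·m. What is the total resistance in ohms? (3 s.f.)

1.94 Ω

Seg 1: A = π(2.05/2 mm)² = π(1.0250e-03 m)² = 3.301e-06 m²
R_1 = (1.65×10^-8)(17.3)/(3.301e-06) = 0.08648 Ω
Seg 2: A = 4.6 mm² = 4.600e-06 m²
R_2 = (1.65×10^-8)(54)/(4.600e-06) = 0.1937 Ω
Seg 3: A = π(0.812/2 mm)² = π(4.0600e-04 m)² = 5.178e-07 m²
R_3 = (1.65×10^-8)(52.1)/(5.178e-07) = 1.66 Ω
R_total = R_1 + R_2 + R_3 = 1.94 Ω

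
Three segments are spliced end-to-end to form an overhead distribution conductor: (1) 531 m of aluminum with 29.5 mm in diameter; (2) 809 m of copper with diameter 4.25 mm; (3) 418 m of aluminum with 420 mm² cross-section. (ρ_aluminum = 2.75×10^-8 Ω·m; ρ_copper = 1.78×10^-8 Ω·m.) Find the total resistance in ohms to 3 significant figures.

Seg 1: A = π(d/2)² = π(1.4750e-02 m)² = 6.835e-04 m²
R_1 = (2.75×10^-8)(531)/(6.835e-04) = 0.02136 Ω
Seg 2: A = π(d/2)² = π(2.1250e-03 m)² = 1.419e-05 m²
R_2 = (1.78×10^-8)(809)/(1.419e-05) = 1.015 Ω
Seg 3: A = 420 mm² = 4.200e-04 m²
R_3 = (2.75×10^-8)(418)/(4.200e-04) = 0.02737 Ω
R_total = R_1 + R_2 + R_3 = 1.06 Ω

1.06 Ω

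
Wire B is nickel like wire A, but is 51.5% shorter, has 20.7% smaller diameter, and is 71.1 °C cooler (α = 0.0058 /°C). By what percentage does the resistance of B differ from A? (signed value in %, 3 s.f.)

R ∝ ρL/d² with ρ ∝ (1+αΔT), so R_B/R_A = (1 − 51.5/100) × (1 − 20.7/100)⁻² × (1 − 0.0058×71.1)
= 0.485 × 1.59 × 0.5876 = 0.4532
(R_B − R_A)/R_A = 0.4532 − 1 = -54.7%

-54.7%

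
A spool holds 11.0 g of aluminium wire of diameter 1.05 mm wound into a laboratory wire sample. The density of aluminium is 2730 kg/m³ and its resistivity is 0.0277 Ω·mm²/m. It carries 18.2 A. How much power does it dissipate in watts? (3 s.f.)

ρ = 0.0277 Ω·mm²/m = 2.77×10^-8 Ω·m
A = π(d/2)² = π(5.2500e-04 m)² = 8.6590e-07 m²
L = m/(density·A) = 0.011/(2730×8.6590e-07) = 4.653 m
R = ρL/A = (2.77×10^-8)(4.653)/(8.6590e-07) = 0.1489 Ω
P = I²R = (18.2)² × 0.1489 = 49.3 W

49.3 W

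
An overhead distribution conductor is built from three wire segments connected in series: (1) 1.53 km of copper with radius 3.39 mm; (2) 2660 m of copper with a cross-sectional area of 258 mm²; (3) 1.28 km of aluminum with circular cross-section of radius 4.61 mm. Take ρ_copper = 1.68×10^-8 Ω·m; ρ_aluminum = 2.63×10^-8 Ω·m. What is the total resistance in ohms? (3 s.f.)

Seg 1: A = πr² = π(3.3900e-03 m)² = 3.610e-05 m²
R_1 = (1.68×10^-8)(1530)/(3.610e-05) = 0.712 Ω
Seg 2: A = 258 mm² = 2.580e-04 m²
R_2 = (1.68×10^-8)(2660)/(2.580e-04) = 0.1732 Ω
Seg 3: A = πr² = π(4.6100e-03 m)² = 6.677e-05 m²
R_3 = (2.63×10^-8)(1280)/(6.677e-05) = 0.5042 Ω
R_total = R_1 + R_2 + R_3 = 1.39 Ω

1.39 Ω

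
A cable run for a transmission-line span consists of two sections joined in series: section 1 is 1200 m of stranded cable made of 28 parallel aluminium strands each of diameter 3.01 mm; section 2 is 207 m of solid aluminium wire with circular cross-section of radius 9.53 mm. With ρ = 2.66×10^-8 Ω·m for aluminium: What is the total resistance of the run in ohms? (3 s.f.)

0.180 Ω

Section 1: A_strand = π(1.5050e-03)² = 7.116e-06 m²; R₁ = ρL/(N·A_s) = (2.66×10^-8)(1200)/(28×7.116e-06) = 0.1602 Ω
Section 2: A = πr² = π(9.5300e-03 m)² = 2.853e-04 m²
R₂ = (2.66×10^-8)(207)/(2.853e-04) = 0.0193 Ω
R = R₁ + R₂ = 0.180 Ω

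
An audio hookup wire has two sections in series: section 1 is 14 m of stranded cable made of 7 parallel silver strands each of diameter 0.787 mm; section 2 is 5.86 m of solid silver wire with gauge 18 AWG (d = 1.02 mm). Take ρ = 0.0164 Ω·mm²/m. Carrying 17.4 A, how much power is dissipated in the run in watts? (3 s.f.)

ρ = 0.0164 Ω·mm²/m = 1.64×10^-8 Ω·m
Section 1: A_strand = π(3.9350e-04)² = 4.865e-07 m²; R₁ = ρL/(N·A_s) = (1.64×10^-8)(14)/(7×4.865e-07) = 0.06743 Ω
Section 2: A = π(1.02/2 mm)² = π(5.1000e-04 m)² = 8.171e-07 m²
R₂ = (1.64×10^-8)(5.86)/(8.171e-07) = 0.1176 Ω
R = R₁ + R₂ = 0.185 Ω
P = I²R = (17.4)² × 0.185 = 56.0 W

56.0 W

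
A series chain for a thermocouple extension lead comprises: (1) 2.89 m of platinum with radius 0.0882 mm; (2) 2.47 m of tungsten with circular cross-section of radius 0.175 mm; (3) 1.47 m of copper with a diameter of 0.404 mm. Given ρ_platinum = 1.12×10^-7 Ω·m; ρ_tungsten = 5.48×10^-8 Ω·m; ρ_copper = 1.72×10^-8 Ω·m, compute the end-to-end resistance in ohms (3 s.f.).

14.8 Ω

Seg 1: A = πr² = π(8.8200e-05 m)² = 2.444e-08 m²
R_1 = (1.12×10^-7)(2.89)/(2.444e-08) = 13.24 Ω
Seg 2: A = πr² = π(1.7500e-04 m)² = 9.621e-08 m²
R_2 = (5.48×10^-8)(2.47)/(9.621e-08) = 1.407 Ω
Seg 3: A = π(d/2)² = π(2.0200e-04 m)² = 1.282e-07 m²
R_3 = (1.72×10^-8)(1.47)/(1.282e-07) = 0.1972 Ω
R_total = R_1 + R_2 + R_3 = 14.8 Ω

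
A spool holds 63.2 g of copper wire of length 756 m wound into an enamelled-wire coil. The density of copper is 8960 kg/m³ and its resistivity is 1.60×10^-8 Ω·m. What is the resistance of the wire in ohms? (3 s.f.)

1300 Ω

A = m/(density·L) = 0.0632/(8960×756) = 9.3301e-09 m²
R = ρL/A = (1.60×10^-8)(756)/(9.3301e-09) = 1300 Ω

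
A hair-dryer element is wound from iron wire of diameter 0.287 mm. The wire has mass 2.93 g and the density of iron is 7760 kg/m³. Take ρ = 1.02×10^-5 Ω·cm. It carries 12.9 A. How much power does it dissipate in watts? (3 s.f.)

1530 W

ρ = 1.02×10^-5 Ω·cm = 1.02×10^-7 Ω·m
A = π(d/2)² = π(1.4350e-04 m)² = 6.4692e-08 m²
L = m/(density·A) = 0.00293/(7760×6.4692e-08) = 5.836 m
R = ρL/A = (1.02×10^-7)(5.836)/(6.4692e-08) = 9.202 Ω
P = I²R = (12.9)² × 9.202 = 1530 W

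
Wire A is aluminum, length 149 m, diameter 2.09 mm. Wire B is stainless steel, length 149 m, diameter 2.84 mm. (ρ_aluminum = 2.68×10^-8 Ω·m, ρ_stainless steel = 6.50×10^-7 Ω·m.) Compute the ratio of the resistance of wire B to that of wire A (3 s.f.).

13.1

R ∝ ρL/d², so R_B/R_A = (ρ_B/ρ_A) × (d_A/d_B)²
= (6.50×10^-7/2.68×10^-8) × (2.09/2.84)² = 13.1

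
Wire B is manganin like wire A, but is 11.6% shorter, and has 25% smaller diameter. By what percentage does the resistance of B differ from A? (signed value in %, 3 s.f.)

R ∝ L/d², so R_B/R_A = (1 − 11.6/100) × (1 − 25/100)⁻²
= 0.884 × 1.778 = 1.572
(R_B − R_A)/R_A = 1.572 − 1 = 57.2%

57.2%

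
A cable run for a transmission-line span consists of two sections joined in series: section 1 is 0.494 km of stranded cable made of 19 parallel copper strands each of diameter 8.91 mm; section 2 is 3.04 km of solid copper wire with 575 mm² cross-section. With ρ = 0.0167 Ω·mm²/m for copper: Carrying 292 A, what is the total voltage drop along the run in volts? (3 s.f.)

27.8 V

ρ = 0.0167 Ω·mm²/m = 1.67×10^-8 Ω·m
Section 1: A_strand = π(4.4550e-03)² = 6.235e-05 m²; R₁ = ρL/(N·A_s) = (1.67×10^-8)(494)/(19×6.235e-05) = 0.006964 Ω
Section 2: A = 575 mm² = 5.750e-04 m²
R₂ = (1.67×10^-8)(3040)/(5.750e-04) = 0.08829 Ω
R = R₁ + R₂ = 0.09526 Ω
V = IR = 292 × 0.09526 = 27.8 V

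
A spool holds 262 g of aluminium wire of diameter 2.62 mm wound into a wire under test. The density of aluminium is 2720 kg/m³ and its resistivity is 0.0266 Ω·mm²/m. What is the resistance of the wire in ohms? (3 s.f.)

0.0882 Ω

ρ = 0.0266 Ω·mm²/m = 2.66×10^-8 Ω·m
A = π(d/2)² = π(1.3100e-03 m)² = 5.3913e-06 m²
L = m/(density·A) = 0.262/(2720×5.3913e-06) = 17.87 m
R = ρL/A = (2.66×10^-8)(17.87)/(5.3913e-06) = 0.0882 Ω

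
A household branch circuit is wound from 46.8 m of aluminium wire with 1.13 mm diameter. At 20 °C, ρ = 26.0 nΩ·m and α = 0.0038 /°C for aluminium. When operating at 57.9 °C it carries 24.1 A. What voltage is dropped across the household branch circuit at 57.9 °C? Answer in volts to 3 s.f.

33.5 V

ρ = 26.0 nΩ·m = 2.60×10^-8 Ω·m
A = π(d/2)² = π(5.6500e-04 m)² = 1.003e-06 m²
R₍20₎ = ρL/A = (2.60×10^-8)(46.8)/(1.003e-06) = 1.213 Ω
R₍57.9₎ = R₍20₎(1 + αΔT) = 1.213 × (1 + 0.0038×37.9) = 1.388 Ω
V = IR = 24.1 × 1.388 = 33.5 V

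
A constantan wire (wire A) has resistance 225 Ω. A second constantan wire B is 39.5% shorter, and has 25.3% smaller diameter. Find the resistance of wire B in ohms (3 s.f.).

R ∝ L/d², so R_B/R_A = (1 − 39.5/100) × (1 − 25.3/100)⁻²
= 0.605 × 1.792 = 1.084
R_B = 1.084 × 225 = 244 Ω

244 Ω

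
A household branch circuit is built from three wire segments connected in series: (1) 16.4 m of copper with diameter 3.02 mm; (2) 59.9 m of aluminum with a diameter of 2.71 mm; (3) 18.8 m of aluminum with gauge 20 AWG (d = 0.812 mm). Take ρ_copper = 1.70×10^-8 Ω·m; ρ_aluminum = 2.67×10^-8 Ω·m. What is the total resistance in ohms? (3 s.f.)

Seg 1: A = π(d/2)² = π(1.5100e-03 m)² = 7.163e-06 m²
R_1 = (1.70×10^-8)(16.4)/(7.163e-06) = 0.03892 Ω
Seg 2: A = π(d/2)² = π(1.3550e-03 m)² = 5.768e-06 m²
R_2 = (2.67×10^-8)(59.9)/(5.768e-06) = 0.2773 Ω
Seg 3: A = π(0.812/2 mm)² = π(4.0600e-04 m)² = 5.178e-07 m²
R_3 = (2.67×10^-8)(18.8)/(5.178e-07) = 0.9693 Ω
R_total = R_1 + R_2 + R_3 = 1.29 Ω

1.29 Ω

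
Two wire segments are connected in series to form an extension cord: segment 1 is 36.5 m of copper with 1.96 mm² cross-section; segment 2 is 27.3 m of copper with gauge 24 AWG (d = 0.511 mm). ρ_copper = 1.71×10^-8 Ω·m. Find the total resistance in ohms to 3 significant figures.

Segment 1: A = 1.96 mm² = 1.960e-06 m²
R₁ = ρL/A = (1.71×10^-8)(36.5)/(1.960e-06) = 0.3184 Ω
Segment 2: A = π(0.511/2 mm)² = π(2.5550e-04 m)² = 2.051e-07 m²
R₂ = (1.71×10^-8)(27.3)/(2.051e-07) = 2.276 Ω
R = R₁ + R₂ = 2.59 Ω

2.59 Ω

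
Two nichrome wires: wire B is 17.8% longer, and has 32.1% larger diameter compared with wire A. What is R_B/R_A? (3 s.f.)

R ∝ L/d², so R_B/R_A = (1 + 17.8/100) × (1 + 32.1/100)⁻²
= 1.178 × 0.573 = 0.675

0.675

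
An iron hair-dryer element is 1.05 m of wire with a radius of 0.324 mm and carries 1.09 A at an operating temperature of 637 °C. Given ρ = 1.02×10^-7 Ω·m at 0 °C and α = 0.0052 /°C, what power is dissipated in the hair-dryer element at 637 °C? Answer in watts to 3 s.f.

1.66 W

A = πr² = π(3.2400e-04 m)² = 3.298e-07 m²
R₍0₎ = ρL/A = (1.02×10^-7)(1.05)/(3.298e-07) = 0.3248 Ω
R₍637₎ = R₍0₎(1 + αΔT) = 0.3248 × (1 + 0.0052×637) = 1.4 Ω
P = I²R = (1.09)² × 1.4 = 1.66 W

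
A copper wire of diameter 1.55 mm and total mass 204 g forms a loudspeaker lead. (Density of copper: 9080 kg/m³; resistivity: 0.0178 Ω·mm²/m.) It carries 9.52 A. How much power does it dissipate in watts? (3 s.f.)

10.2 W

ρ = 0.0178 Ω·mm²/m = 1.78×10^-8 Ω·m
A = π(d/2)² = π(7.7500e-04 m)² = 1.8869e-06 m²
L = m/(density·A) = 0.204/(9080×1.8869e-06) = 11.91 m
R = ρL/A = (1.78×10^-8)(11.91)/(1.8869e-06) = 0.1123 Ω
P = I²R = (9.52)² × 0.1123 = 10.2 W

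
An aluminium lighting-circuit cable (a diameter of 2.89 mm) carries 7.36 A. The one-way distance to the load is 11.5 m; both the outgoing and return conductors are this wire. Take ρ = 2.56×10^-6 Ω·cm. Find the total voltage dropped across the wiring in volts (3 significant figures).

0.661 V

ρ = 2.56×10^-6 Ω·cm = 2.56×10^-8 Ω·m
A = π(d/2)² = π(1.4450e-03 m)² = 6.560e-06 m²
Total conductor length (both ways) L = 2 × 11.5 = 23 m
R = ρL/A = (2.56×10^-8)(23)/(6.560e-06) = 0.08976 Ω
V = IR = 7.36 × 0.08976 = 0.661 V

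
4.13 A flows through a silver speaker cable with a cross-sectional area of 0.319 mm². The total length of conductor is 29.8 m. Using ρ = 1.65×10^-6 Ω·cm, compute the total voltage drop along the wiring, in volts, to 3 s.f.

6.37 V

ρ = 1.65×10^-6 Ω·cm = 1.65×10^-8 Ω·m
A = 0.319 mm² = 3.190e-07 m²
R = ρL/A = (1.65×10^-8)(29.8)/(3.190e-07) = 1.541 Ω
V = IR = 4.13 × 1.541 = 6.37 V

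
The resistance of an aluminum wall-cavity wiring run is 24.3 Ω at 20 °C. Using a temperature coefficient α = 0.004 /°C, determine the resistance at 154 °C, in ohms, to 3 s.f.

ΔT = 154 − 20 = 134 °C
R = R₀(1 + αΔT) = 24.3 × (1 + 0.004×134) = 24.3 × 1.536 = 37.3 Ω

37.3 Ω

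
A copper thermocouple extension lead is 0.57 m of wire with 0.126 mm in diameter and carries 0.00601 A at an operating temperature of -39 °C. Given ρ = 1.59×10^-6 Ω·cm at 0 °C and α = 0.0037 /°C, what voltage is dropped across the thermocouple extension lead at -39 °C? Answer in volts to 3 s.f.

0.00374 V

ρ = 1.59×10^-6 Ω·cm = 1.59×10^-8 Ω·m
A = π(d/2)² = π(6.3000e-05 m)² = 1.247e-08 m²
R₍0₎ = ρL/A = (1.59×10^-8)(0.57)/(1.247e-08) = 0.7268 Ω
R₍-39₎ = R₍0₎(1 + αΔT) = 0.7268 × (1 + 0.0037×-39) = 0.622 Ω
V = IR = 0.00601 × 0.622 = 0.00374 V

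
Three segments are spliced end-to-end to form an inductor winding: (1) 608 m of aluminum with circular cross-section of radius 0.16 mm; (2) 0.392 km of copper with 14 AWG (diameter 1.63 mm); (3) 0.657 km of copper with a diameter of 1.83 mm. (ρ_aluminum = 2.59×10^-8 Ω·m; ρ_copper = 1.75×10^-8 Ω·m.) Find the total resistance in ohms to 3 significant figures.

Seg 1: A = πr² = π(1.6000e-04 m)² = 8.042e-08 m²
R_1 = (2.59×10^-8)(608)/(8.042e-08) = 195.8 Ω
Seg 2: A = π(1.63/2 mm)² = π(8.1500e-04 m)² = 2.087e-06 m²
R_2 = (1.75×10^-8)(392)/(2.087e-06) = 3.287 Ω
Seg 3: A = π(d/2)² = π(9.1500e-04 m)² = 2.630e-06 m²
R_3 = (1.75×10^-8)(657)/(2.630e-06) = 4.371 Ω
R_total = R_1 + R_2 + R_3 = 203 Ω

203 Ω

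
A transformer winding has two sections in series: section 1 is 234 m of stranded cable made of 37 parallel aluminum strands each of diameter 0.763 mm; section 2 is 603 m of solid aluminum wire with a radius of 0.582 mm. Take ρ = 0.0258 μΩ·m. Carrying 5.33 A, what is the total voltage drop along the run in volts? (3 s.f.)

ρ = 0.0258 μΩ·m = 2.58×10^-8 Ω·m
Section 1: A_strand = π(3.8150e-04)² = 4.572e-07 m²; R₁ = ρL/(N·A_s) = (2.58×10^-8)(234)/(37×4.572e-07) = 0.3569 Ω
Section 2: A = πr² = π(5.8200e-04 m)² = 1.064e-06 m²
R₂ = (2.58×10^-8)(603)/(1.064e-06) = 14.62 Ω
R = R₁ + R₂ = 14.98 Ω
V = IR = 5.33 × 14.98 = 79.8 V

79.8 V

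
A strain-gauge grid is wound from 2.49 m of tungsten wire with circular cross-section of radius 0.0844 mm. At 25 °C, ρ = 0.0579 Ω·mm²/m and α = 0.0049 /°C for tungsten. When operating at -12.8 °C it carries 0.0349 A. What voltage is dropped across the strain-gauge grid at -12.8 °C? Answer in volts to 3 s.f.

0.183 V

ρ = 0.0579 Ω·mm²/m = 5.79×10^-8 Ω·m
A = πr² = π(8.4400e-05 m)² = 2.238e-08 m²
R₍25₎ = ρL/A = (5.79×10^-8)(2.49)/(2.238e-08) = 6.442 Ω
R₍-12.8₎ = R₍25₎(1 + αΔT) = 6.442 × (1 + 0.0049×-37.8) = 5.249 Ω
V = IR = 0.0349 × 5.249 = 0.183 V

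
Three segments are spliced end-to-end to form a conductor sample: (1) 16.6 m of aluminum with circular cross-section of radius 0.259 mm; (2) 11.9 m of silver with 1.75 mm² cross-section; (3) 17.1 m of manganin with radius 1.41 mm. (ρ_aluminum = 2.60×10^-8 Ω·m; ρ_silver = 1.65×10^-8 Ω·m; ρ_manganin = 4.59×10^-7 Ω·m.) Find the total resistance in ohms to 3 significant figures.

3.42 Ω

Seg 1: A = πr² = π(2.5900e-04 m)² = 2.107e-07 m²
R_1 = (2.60×10^-8)(16.6)/(2.107e-07) = 2.048 Ω
Seg 2: A = 1.75 mm² = 1.750e-06 m²
R_2 = (1.65×10^-8)(11.9)/(1.750e-06) = 0.1122 Ω
Seg 3: A = πr² = π(1.4100e-03 m)² = 6.246e-06 m²
R_3 = (4.59×10^-7)(17.1)/(6.246e-06) = 1.257 Ω
R_total = R_1 + R_2 + R_3 = 3.42 Ω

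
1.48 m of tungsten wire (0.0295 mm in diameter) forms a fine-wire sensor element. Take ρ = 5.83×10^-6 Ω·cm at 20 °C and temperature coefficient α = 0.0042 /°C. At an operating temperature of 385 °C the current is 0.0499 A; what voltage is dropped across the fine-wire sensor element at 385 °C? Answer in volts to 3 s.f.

ρ = 5.83×10^-6 Ω·cm = 5.83×10^-8 Ω·m
A = π(d/2)² = π(1.4750e-05 m)² = 6.835e-10 m²
R₍20₎ = ρL/A = (5.83×10^-8)(1.48)/(6.835e-10) = 126.2 Ω
R₍385₎ = R₍20₎(1 + αΔT) = 126.2 × (1 + 0.0042×365) = 319.8 Ω
V = IR = 0.0499 × 319.8 = 16.0 V

16.0 V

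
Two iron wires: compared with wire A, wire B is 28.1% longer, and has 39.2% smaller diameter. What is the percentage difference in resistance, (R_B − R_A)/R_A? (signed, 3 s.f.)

247%

R ∝ L/d², so R_B/R_A = (1 + 28.1/100) × (1 − 39.2/100)⁻²
= 1.281 × 2.705 = 3.465
(R_B − R_A)/R_A = 3.465 − 1 = 247%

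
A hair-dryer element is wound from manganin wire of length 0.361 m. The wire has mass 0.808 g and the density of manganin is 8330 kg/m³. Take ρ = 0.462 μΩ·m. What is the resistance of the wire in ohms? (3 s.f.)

0.621 Ω

ρ = 0.462 μΩ·m = 4.62×10^-7 Ω·m
A = m/(density·L) = 8.080×10^-4/(8330×0.361) = 2.6869e-07 m²
R = ρL/A = (4.62×10^-7)(0.361)/(2.6869e-07) = 0.621 Ω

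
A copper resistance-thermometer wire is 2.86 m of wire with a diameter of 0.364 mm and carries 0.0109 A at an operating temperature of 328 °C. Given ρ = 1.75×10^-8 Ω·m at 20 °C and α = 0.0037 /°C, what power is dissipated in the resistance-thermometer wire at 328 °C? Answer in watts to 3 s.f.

A = π(d/2)² = π(1.8200e-04 m)² = 1.041e-07 m²
R₍20₎ = ρL/A = (1.75×10^-8)(2.86)/(1.041e-07) = 0.481 Ω
R₍328₎ = R₍20₎(1 + αΔT) = 0.481 × (1 + 0.0037×308) = 1.029 Ω
P = I²R = (0.0109)² × 1.029 = 1.22×10^-4 W

1.22×10^-4 W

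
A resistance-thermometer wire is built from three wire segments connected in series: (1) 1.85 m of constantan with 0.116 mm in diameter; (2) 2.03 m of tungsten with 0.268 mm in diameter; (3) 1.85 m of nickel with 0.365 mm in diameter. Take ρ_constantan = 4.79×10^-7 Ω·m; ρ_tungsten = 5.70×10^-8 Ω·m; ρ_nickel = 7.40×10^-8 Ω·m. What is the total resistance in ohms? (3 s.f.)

87.2 Ω

Seg 1: A = π(d/2)² = π(5.8000e-05 m)² = 1.057e-08 m²
R_1 = (4.79×10^-7)(1.85)/(1.057e-08) = 83.85 Ω
Seg 2: A = π(d/2)² = π(1.3400e-04 m)² = 5.641e-08 m²
R_2 = (5.70×10^-8)(2.03)/(5.641e-08) = 2.051 Ω
Seg 3: A = π(d/2)² = π(1.8250e-04 m)² = 1.046e-07 m²
R_3 = (7.40×10^-8)(1.85)/(1.046e-07) = 1.308 Ω
R_total = R_1 + R_2 + R_3 = 87.2 Ω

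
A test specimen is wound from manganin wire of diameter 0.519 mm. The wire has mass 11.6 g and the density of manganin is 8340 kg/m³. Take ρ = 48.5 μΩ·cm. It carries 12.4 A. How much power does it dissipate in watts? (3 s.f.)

2320 W

ρ = 48.5 μΩ·cm = 4.85×10^-7 Ω·m
A = π(d/2)² = π(2.5950e-04 m)² = 2.1156e-07 m²
L = m/(density·A) = 0.0116/(8340×2.1156e-07) = 6.575 m
R = ρL/A = (4.85×10^-7)(6.575)/(2.1156e-07) = 15.07 Ω
P = I²R = (12.4)² × 15.07 = 2320 W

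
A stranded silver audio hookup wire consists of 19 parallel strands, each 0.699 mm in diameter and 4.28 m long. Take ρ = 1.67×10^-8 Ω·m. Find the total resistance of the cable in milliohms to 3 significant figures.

A_strand = π(3.4950e-04 m)² = 3.837e-07 m²
R_strand = ρL/A = (1.67×10^-8)(4.28)/(3.837e-07) = 0.1863 Ω
R_total = R_strand/N = 0.1863/19 = 9.80 mΩ

9.80 mΩ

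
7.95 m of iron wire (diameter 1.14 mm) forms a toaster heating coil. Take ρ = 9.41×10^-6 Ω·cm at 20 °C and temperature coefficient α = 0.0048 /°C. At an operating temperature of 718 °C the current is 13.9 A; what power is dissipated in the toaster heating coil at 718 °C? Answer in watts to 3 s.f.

ρ = 9.41×10^-6 Ω·cm = 9.41×10^-8 Ω·m
A = π(d/2)² = π(5.7000e-04 m)² = 1.021e-06 m²
R₍20₎ = ρL/A = (9.41×10^-8)(7.95)/(1.021e-06) = 0.7329 Ω
R₍718₎ = R₍20₎(1 + αΔT) = 0.7329 × (1 + 0.0048×698) = 3.188 Ω
P = I²R = (13.9)² × 3.188 = 616 W

616 W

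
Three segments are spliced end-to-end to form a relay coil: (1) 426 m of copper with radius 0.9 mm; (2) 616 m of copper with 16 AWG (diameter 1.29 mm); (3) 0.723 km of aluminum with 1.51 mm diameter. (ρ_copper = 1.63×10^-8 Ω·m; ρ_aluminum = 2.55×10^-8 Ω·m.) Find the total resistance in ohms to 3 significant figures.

Seg 1: A = πr² = π(9.0000e-04 m)² = 2.545e-06 m²
R_1 = (1.63×10^-8)(426)/(2.545e-06) = 2.729 Ω
Seg 2: A = π(1.29/2 mm)² = π(6.4500e-04 m)² = 1.307e-06 m²
R_2 = (1.63×10^-8)(616)/(1.307e-06) = 7.682 Ω
Seg 3: A = π(d/2)² = π(7.5500e-04 m)² = 1.791e-06 m²
R_3 = (2.55×10^-8)(723)/(1.791e-06) = 10.3 Ω
R_total = R_1 + R_2 + R_3 = 20.7 Ω

20.7 Ω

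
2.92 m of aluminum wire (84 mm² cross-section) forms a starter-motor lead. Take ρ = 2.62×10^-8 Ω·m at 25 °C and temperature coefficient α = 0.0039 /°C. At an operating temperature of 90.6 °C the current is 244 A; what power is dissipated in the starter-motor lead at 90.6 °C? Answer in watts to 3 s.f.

68.1 W

A = 84 mm² = 8.400e-05 m²
R₍25₎ = ρL/A = (2.62×10^-8)(2.92)/(8.400e-05) = 9.108×10^-4 Ω
R₍90.6₎ = R₍25₎(1 + αΔT) = 9.108×10^-4 × (1 + 0.0039×65.6) = 0.001144 Ω
P = I²R = (244)² × 0.001144 = 68.1 W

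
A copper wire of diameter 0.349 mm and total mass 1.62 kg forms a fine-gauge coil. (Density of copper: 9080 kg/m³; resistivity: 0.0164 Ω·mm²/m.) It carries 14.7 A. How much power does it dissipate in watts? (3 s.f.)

ρ = 0.0164 Ω·mm²/m = 1.64×10^-8 Ω·m
A = π(d/2)² = π(1.7450e-04 m)² = 9.5662e-08 m²
L = m/(density·A) = 1.62/(9080×9.5662e-08) = 1865 m
R = ρL/A = (1.64×10^-8)(1865)/(9.5662e-08) = 319.7 Ω
P = I²R = (14.7)² × 319.7 = 69100 W

69100 W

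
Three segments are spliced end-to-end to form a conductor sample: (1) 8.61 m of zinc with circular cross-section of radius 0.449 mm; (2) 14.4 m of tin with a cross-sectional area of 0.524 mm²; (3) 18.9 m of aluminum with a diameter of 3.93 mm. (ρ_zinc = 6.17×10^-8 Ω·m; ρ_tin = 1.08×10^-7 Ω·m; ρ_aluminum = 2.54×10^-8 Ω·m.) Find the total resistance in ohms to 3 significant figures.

3.85 Ω

Seg 1: A = πr² = π(4.4900e-04 m)² = 6.333e-07 m²
R_1 = (6.17×10^-8)(8.61)/(6.333e-07) = 0.8388 Ω
Seg 2: A = 0.524 mm² = 5.240e-07 m²
R_2 = (1.08×10^-7)(14.4)/(5.240e-07) = 2.968 Ω
Seg 3: A = π(d/2)² = π(1.9650e-03 m)² = 1.213e-05 m²
R_3 = (2.54×10^-8)(18.9)/(1.213e-05) = 0.03957 Ω
R_total = R_1 + R_2 + R_3 = 3.85 Ω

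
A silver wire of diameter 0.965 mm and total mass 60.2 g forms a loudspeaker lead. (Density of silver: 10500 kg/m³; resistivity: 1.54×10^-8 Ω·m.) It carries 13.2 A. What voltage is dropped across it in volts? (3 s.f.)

A = π(d/2)² = π(4.8250e-04 m)² = 7.3138e-07 m²
L = m/(density·A) = 0.0602/(10500×7.3138e-07) = 7.839 m
R = ρL/A = (1.54×10^-8)(7.839)/(7.3138e-07) = 0.1651 Ω
V = IR = 13.2 × 0.1651 = 2.18 V

2.18 V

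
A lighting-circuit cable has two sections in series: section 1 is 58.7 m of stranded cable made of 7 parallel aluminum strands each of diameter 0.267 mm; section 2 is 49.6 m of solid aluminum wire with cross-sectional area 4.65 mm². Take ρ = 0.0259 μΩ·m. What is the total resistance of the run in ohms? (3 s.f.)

ρ = 0.0259 μΩ·m = 2.59×10^-8 Ω·m
Section 1: A_strand = π(1.3350e-04)² = 5.599e-08 m²; R₁ = ρL/(N·A_s) = (2.59×10^-8)(58.7)/(7×5.599e-08) = 3.879 Ω
Section 2: A = 4.65 mm² = 4.650e-06 m²
R₂ = (2.59×10^-8)(49.6)/(4.650e-06) = 0.2763 Ω
R = R₁ + R₂ = 4.16 Ω

4.16 Ω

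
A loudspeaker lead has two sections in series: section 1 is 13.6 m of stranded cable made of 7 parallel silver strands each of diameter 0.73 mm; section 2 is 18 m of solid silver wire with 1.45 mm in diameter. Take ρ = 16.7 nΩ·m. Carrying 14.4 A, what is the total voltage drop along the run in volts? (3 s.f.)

ρ = 16.7 nΩ·m = 1.67×10^-8 Ω·m
Section 1: A_strand = π(3.6500e-04)² = 4.185e-07 m²; R₁ = ρL/(N·A_s) = (1.67×10^-8)(13.6)/(7×4.185e-07) = 0.07752 Ω
Section 2: A = π(d/2)² = π(7.2500e-04 m)² = 1.651e-06 m²
R₂ = (1.67×10^-8)(18)/(1.651e-06) = 0.182 Ω
R = R₁ + R₂ = 0.2596 Ω
V = IR = 14.4 × 0.2596 = 3.74 V

3.74 V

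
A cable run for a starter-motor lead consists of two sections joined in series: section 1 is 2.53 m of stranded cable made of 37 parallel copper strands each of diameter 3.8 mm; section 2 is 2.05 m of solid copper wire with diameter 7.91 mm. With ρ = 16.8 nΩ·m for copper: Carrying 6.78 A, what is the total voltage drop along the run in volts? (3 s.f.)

ρ = 16.8 nΩ·m = 1.68×10^-8 Ω·m
Section 1: A_strand = π(1.9000e-03)² = 1.134e-05 m²; R₁ = ρL/(N·A_s) = (1.68×10^-8)(2.53)/(37×1.134e-05) = 1.013×10^-4 Ω
Section 2: A = π(d/2)² = π(3.9550e-03 m)² = 4.914e-05 m²
R₂ = (1.68×10^-8)(2.05)/(4.914e-05) = 7.008×10^-4 Ω
R = R₁ + R₂ = 8.021×10^-4 Ω
V = IR = 6.78 × 8.021×10^-4 = 0.00544 V

0.00544 V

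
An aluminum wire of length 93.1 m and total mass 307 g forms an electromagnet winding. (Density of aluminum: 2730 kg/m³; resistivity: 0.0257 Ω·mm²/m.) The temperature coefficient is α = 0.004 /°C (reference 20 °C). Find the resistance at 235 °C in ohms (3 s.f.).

3.68 Ω

ρ = 0.0257 Ω·mm²/m = 2.57×10^-8 Ω·m
A = m/(density·L) = 0.307/(2730×93.1) = 1.2079e-06 m²
R = ρL/A = (2.57×10^-8)(93.1)/(1.2079e-06) = 1.981 Ω
R(235 °C) = 1.981 × (1 + 0.004×215) = 3.68 Ω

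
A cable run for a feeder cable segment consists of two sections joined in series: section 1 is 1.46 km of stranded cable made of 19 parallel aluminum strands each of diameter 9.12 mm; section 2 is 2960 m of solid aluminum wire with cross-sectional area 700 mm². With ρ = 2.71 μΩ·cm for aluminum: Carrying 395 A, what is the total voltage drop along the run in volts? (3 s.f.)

ρ = 2.71 μΩ·cm = 2.71×10^-8 Ω·m
Section 1: A_strand = π(4.5600e-03)² = 6.533e-05 m²; R₁ = ρL/(N·A_s) = (2.71×10^-8)(1460)/(19×6.533e-05) = 0.03188 Ω
Section 2: A = 700 mm² = 7.000e-04 m²
R₂ = (2.71×10^-8)(2960)/(7.000e-04) = 0.1146 Ω
R = R₁ + R₂ = 0.1465 Ω
V = IR = 395 × 0.1465 = 57.9 V

57.9 V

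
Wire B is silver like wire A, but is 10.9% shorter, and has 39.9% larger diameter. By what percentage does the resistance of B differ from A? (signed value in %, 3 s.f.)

-54.5%

R ∝ L/d², so R_B/R_A = (1 − 10.9/100) × (1 + 39.9/100)⁻²
= 0.891 × 0.5109 = 0.4552
(R_B − R_A)/R_A = 0.4552 − 1 = -54.5%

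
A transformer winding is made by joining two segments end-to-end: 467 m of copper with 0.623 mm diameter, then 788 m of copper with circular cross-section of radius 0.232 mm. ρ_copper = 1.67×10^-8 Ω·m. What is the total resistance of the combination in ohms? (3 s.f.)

103 Ω

Segment 1: A = π(d/2)² = π(3.1150e-04 m)² = 3.048e-07 m²
R₁ = ρL/A = (1.67×10^-8)(467)/(3.048e-07) = 25.58 Ω
Segment 2: A = πr² = π(2.3200e-04 m)² = 1.691e-07 m²
R₂ = (1.67×10^-8)(788)/(1.691e-07) = 77.82 Ω
R = R₁ + R₂ = 103 Ω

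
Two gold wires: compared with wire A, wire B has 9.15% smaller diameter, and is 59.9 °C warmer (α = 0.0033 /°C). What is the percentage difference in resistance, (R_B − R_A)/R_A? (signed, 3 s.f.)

45.1%

R ∝ ρL/d² with ρ ∝ (1+αΔT), so R_B/R_A = (1 − 9.15/100)⁻² × (1 + 0.0033×59.9)
= 1.212 × 1.198 = 1.451
(R_B − R_A)/R_A = 1.451 − 1 = 45.1%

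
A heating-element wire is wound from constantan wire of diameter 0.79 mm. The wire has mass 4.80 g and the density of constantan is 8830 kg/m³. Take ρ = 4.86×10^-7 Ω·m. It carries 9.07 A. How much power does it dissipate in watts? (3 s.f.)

90.5 W

A = π(d/2)² = π(3.9500e-04 m)² = 4.9017e-07 m²
L = m/(density·A) = 0.0048/(8830×4.9017e-07) = 1.109 m
R = ρL/A = (4.86×10^-7)(1.109)/(4.9017e-07) = 1.1 Ω
P = I²R = (9.07)² × 1.1 = 90.5 W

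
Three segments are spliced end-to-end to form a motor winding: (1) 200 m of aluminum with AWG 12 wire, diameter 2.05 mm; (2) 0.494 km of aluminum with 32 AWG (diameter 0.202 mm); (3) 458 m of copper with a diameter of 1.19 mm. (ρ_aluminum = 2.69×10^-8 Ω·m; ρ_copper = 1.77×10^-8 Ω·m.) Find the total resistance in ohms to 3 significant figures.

Seg 1: A = π(2.05/2 mm)² = π(1.0250e-03 m)² = 3.301e-06 m²
R_1 = (2.69×10^-8)(200)/(3.301e-06) = 1.63 Ω
Seg 2: A = π(0.202/2 mm)² = π(1.0100e-04 m)² = 3.205e-08 m²
R_2 = (2.69×10^-8)(494)/(3.205e-08) = 414.7 Ω
Seg 3: A = π(d/2)² = π(5.9500e-04 m)² = 1.112e-06 m²
R_3 = (1.77×10^-8)(458)/(1.112e-06) = 7.289 Ω
R_total = R_1 + R_2 + R_3 = 424 Ω

424 Ω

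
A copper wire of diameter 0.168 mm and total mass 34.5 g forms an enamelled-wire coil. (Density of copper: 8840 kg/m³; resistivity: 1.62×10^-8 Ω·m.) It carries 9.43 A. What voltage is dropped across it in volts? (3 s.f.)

A = π(d/2)² = π(8.4000e-05 m)² = 2.2167e-08 m²
L = m/(density·A) = 0.0345/(8840×2.2167e-08) = 176.1 m
R = ρL/A = (1.62×10^-8)(176.1)/(2.2167e-08) = 128.7 Ω
V = IR = 9.43 × 128.7 = 1210 V

1210 V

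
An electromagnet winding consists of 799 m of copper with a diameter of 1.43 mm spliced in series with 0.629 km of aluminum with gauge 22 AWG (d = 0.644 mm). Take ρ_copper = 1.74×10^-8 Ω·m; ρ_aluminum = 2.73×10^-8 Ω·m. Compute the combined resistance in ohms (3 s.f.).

61.4 Ω

Segment 1: A = π(d/2)² = π(7.1500e-04 m)² = 1.606e-06 m²
R₁ = ρL/A = (1.74×10^-8)(799)/(1.606e-06) = 8.656 Ω
Segment 2: A = π(0.644/2 mm)² = π(3.2200e-04 m)² = 3.257e-07 m²
R₂ = (2.73×10^-8)(629)/(3.257e-07) = 52.72 Ω
R = R₁ + R₂ = 61.4 Ω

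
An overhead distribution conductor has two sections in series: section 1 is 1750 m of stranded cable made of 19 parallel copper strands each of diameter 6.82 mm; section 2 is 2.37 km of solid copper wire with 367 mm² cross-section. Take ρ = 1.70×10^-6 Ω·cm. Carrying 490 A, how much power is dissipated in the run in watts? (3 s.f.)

36600 W

ρ = 1.70×10^-6 Ω·cm = 1.70×10^-8 Ω·m
Section 1: A_strand = π(3.4100e-03)² = 3.653e-05 m²; R₁ = ρL/(N·A_s) = (1.70×10^-8)(1750)/(19×3.653e-05) = 0.04286 Ω
Section 2: A = 367 mm² = 3.670e-04 m²
R₂ = (1.70×10^-8)(2370)/(3.670e-04) = 0.1098 Ω
R = R₁ + R₂ = 0.1526 Ω
P = I²R = (490)² × 0.1526 = 36600 W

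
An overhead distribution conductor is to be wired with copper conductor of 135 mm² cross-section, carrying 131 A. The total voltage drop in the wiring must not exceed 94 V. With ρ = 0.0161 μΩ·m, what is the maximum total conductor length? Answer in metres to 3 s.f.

6020 m

ρ = 0.0161 μΩ·m = 1.61×10^-8 Ω·m
A = 135 mm² = 1.350e-04 m²
L_max = V_max·A/(1·ρI) = (94)(1.350e-04)/(1.61×10^-8×131) = 6020 m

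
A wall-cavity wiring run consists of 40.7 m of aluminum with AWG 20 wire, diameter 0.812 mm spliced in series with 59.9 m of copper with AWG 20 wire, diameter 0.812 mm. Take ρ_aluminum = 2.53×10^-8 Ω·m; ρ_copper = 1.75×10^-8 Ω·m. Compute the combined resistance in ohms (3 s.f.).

4.01 Ω

Segment 1: A = π(0.812/2 mm)² = π(4.0600e-04 m)² = 5.178e-07 m²
R₁ = ρL/A = (2.53×10^-8)(40.7)/(5.178e-07) = 1.988 Ω
R₂ = (1.75×10^-8)(59.9)/(5.178e-07) = 2.024 Ω
R = R₁ + R₂ = 4.01 Ω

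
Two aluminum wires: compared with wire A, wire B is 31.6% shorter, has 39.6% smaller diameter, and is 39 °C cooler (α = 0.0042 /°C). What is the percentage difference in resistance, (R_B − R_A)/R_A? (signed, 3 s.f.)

56.8%

R ∝ ρL/d² with ρ ∝ (1+αΔT), so R_B/R_A = (1 − 31.6/100) × (1 − 39.6/100)⁻² × (1 − 0.0042×39)
= 0.684 × 2.741 × 0.8362 = 1.568
(R_B − R_A)/R_A = 1.568 − 1 = 56.8%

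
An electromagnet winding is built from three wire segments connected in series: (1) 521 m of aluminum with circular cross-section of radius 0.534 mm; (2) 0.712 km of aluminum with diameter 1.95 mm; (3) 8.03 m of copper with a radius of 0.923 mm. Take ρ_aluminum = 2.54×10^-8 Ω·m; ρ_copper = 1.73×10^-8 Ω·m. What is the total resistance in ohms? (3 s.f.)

20.9 Ω

Seg 1: A = πr² = π(5.3400e-04 m)² = 8.958e-07 m²
R_1 = (2.54×10^-8)(521)/(8.958e-07) = 14.77 Ω
Seg 2: A = π(d/2)² = π(9.7500e-04 m)² = 2.986e-06 m²
R_2 = (2.54×10^-8)(712)/(2.986e-06) = 6.056 Ω
Seg 3: A = πr² = π(9.2300e-04 m)² = 2.676e-06 m²
R_3 = (1.73×10^-8)(8.03)/(2.676e-06) = 0.0519 Ω
R_total = R_1 + R_2 + R_3 = 20.9 Ω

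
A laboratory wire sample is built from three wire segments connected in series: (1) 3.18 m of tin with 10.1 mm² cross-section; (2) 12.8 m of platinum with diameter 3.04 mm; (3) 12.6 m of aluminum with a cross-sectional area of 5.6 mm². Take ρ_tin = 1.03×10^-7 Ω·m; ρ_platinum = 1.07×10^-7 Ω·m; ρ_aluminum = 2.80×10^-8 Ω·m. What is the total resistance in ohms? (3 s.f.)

0.284 Ω

Seg 1: A = 10.1 mm² = 1.010e-05 m²
R_1 = (1.03×10^-7)(3.18)/(1.010e-05) = 0.03243 Ω
Seg 2: A = π(d/2)² = π(1.5200e-03 m)² = 7.258e-06 m²
R_2 = (1.07×10^-7)(12.8)/(7.258e-06) = 0.1887 Ω
Seg 3: A = 5.6 mm² = 5.600e-06 m²
R_3 = (2.80×10^-8)(12.6)/(5.600e-06) = 0.063 Ω
R_total = R_1 + R_2 + R_3 = 0.284 Ω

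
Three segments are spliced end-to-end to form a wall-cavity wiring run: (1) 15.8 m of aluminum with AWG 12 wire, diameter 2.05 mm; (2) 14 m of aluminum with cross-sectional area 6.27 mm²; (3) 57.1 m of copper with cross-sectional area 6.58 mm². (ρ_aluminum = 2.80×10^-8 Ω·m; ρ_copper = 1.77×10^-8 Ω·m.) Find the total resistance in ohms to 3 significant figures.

0.350 Ω

Seg 1: A = π(2.05/2 mm)² = π(1.0250e-03 m)² = 3.301e-06 m²
R_1 = (2.80×10^-8)(15.8)/(3.301e-06) = 0.134 Ω
Seg 2: A = 6.27 mm² = 6.270e-06 m²
R_2 = (2.80×10^-8)(14)/(6.270e-06) = 0.06252 Ω
Seg 3: A = 6.58 mm² = 6.580e-06 m²
R_3 = (1.77×10^-8)(57.1)/(6.580e-06) = 0.1536 Ω
R_total = R_1 + R_2 + R_3 = 0.350 Ω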